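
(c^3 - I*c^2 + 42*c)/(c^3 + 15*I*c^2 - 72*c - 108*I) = c*(c - 7*I)/(c^2 + 9*I*c - 18)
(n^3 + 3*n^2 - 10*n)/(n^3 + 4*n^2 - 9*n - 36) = n*(n^2 + 3*n - 10)/(n^3 + 4*n^2 - 9*n - 36)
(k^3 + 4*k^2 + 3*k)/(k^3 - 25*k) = (k^2 + 4*k + 3)/(k^2 - 25)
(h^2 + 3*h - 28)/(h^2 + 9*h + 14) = (h - 4)/(h + 2)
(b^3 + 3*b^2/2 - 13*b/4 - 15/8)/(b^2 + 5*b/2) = b - 1 - 3/(4*b)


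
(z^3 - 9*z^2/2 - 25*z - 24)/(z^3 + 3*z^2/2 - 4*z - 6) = (z - 8)/(z - 2)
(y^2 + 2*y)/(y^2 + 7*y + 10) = y/(y + 5)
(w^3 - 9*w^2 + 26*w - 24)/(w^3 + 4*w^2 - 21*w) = (w^2 - 6*w + 8)/(w*(w + 7))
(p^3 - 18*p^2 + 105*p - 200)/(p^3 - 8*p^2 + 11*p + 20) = (p^2 - 13*p + 40)/(p^2 - 3*p - 4)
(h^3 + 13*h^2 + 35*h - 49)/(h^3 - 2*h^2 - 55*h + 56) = (h + 7)/(h - 8)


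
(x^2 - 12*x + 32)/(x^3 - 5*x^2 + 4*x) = (x - 8)/(x*(x - 1))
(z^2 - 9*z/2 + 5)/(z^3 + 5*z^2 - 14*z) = (z - 5/2)/(z*(z + 7))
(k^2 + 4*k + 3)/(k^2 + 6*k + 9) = (k + 1)/(k + 3)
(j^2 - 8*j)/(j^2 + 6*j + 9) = j*(j - 8)/(j^2 + 6*j + 9)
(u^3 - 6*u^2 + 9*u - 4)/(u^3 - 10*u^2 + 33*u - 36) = (u^2 - 2*u + 1)/(u^2 - 6*u + 9)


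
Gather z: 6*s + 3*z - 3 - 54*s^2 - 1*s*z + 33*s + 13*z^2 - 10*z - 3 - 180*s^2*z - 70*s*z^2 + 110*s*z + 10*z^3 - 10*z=-54*s^2 + 39*s + 10*z^3 + z^2*(13 - 70*s) + z*(-180*s^2 + 109*s - 17) - 6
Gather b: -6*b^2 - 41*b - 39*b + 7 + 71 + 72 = -6*b^2 - 80*b + 150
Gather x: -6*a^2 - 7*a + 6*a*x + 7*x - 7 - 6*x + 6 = -6*a^2 - 7*a + x*(6*a + 1) - 1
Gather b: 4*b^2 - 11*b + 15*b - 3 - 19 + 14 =4*b^2 + 4*b - 8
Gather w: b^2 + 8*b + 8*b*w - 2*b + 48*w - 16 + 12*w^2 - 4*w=b^2 + 6*b + 12*w^2 + w*(8*b + 44) - 16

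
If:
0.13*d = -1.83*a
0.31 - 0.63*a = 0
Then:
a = 0.49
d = -6.93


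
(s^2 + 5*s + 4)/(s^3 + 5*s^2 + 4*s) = 1/s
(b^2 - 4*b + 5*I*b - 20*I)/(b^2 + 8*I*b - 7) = (b^2 + b*(-4 + 5*I) - 20*I)/(b^2 + 8*I*b - 7)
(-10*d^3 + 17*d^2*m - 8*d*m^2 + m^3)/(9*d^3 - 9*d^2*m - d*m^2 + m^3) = (-10*d^2 + 7*d*m - m^2)/(9*d^2 - m^2)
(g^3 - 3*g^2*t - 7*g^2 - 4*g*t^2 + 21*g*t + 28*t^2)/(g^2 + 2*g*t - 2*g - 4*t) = (g^3 - 3*g^2*t - 7*g^2 - 4*g*t^2 + 21*g*t + 28*t^2)/(g^2 + 2*g*t - 2*g - 4*t)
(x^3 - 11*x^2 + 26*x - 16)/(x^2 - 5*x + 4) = (x^2 - 10*x + 16)/(x - 4)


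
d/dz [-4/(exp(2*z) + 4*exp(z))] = 8*(exp(z) + 2)*exp(-z)/(exp(z) + 4)^2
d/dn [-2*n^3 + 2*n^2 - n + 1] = -6*n^2 + 4*n - 1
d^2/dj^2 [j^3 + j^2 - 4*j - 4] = 6*j + 2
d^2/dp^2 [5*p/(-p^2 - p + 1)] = 10*(-p^3 - 3*p - 1)/(p^6 + 3*p^5 - 5*p^3 + 3*p - 1)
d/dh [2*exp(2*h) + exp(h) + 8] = (4*exp(h) + 1)*exp(h)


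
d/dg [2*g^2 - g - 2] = 4*g - 1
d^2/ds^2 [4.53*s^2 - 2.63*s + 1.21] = 9.06000000000000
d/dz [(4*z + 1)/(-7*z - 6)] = -17/(7*z + 6)^2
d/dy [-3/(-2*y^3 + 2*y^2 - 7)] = 6*y*(2 - 3*y)/(2*y^3 - 2*y^2 + 7)^2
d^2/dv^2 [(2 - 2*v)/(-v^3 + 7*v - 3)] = 4*((v - 1)*(3*v^2 - 7)^2 + (-3*v^2 - 3*v*(v - 1) + 7)*(v^3 - 7*v + 3))/(v^3 - 7*v + 3)^3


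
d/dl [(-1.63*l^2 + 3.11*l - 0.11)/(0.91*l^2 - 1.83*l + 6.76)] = (0.152799999999999*l^2 - 21.8374*l + 20.8223)/(0.8281*l^4 - 3.3306*l^3 + 15.6521*l^2 - 24.7416*l + 45.6976)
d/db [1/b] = -1/b^2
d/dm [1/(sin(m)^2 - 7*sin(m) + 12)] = (7 - 2*sin(m))*cos(m)/(sin(m)^2 - 7*sin(m) + 12)^2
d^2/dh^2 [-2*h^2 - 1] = -4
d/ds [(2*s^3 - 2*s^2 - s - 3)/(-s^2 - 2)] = (-2*s^4 - 13*s^2 + 2*s + 2)/(s^4 + 4*s^2 + 4)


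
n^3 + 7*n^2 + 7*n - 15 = (n - 1)*(n + 3)*(n + 5)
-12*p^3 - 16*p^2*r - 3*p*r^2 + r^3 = (-6*p + r)*(p + r)*(2*p + r)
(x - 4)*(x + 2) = x^2 - 2*x - 8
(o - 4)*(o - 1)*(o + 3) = o^3 - 2*o^2 - 11*o + 12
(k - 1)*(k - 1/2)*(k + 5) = k^3 + 7*k^2/2 - 7*k + 5/2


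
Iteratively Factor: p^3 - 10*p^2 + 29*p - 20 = (p - 4)*(p^2 - 6*p + 5) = (p - 5)*(p - 4)*(p - 1)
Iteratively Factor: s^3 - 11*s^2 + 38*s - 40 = (s - 2)*(s^2 - 9*s + 20) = (s - 5)*(s - 2)*(s - 4)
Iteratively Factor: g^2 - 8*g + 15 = (g - 5)*(g - 3)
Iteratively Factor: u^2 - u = (u - 1)*(u)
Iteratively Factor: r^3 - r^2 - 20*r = (r + 4)*(r^2 - 5*r) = r*(r + 4)*(r - 5)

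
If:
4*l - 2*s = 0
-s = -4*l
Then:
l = 0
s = 0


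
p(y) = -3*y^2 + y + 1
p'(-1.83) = 11.98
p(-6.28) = -123.60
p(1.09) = -1.47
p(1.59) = -4.99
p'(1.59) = -8.54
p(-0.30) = 0.43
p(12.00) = -419.00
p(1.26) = -2.50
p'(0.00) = 1.00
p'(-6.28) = 38.68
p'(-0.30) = 2.80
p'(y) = 1 - 6*y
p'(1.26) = -6.56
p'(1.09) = -5.54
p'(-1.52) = 10.12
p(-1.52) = -7.45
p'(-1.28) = 8.68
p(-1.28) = -5.20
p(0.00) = 1.00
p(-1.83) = -10.88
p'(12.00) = -71.00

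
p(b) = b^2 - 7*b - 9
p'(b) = 2*b - 7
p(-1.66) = 5.38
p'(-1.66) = -10.32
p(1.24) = -16.14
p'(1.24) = -4.52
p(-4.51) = 42.91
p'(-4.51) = -16.02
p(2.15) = -19.43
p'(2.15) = -2.70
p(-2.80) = 18.44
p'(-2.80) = -12.60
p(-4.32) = 39.90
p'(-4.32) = -15.64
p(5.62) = -16.76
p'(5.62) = 4.24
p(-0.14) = -8.00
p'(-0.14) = -7.28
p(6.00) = -15.00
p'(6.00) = 5.00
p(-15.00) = 321.00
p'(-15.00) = -37.00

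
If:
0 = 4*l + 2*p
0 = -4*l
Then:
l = 0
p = 0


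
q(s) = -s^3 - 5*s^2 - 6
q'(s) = -3*s^2 - 10*s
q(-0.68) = -8.00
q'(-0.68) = 5.41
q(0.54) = -7.62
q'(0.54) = -6.27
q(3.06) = -81.47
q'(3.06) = -58.69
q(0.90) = -10.78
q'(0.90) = -11.43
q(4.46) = -194.17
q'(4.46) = -104.27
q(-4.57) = -14.98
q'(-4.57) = -16.95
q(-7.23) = 110.57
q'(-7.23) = -84.52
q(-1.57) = -14.45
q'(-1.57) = 8.31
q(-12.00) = 1002.00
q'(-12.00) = -312.00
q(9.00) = -1140.00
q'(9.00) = -333.00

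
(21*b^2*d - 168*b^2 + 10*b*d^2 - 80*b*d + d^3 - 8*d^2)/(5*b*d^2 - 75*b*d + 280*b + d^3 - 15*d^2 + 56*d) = (21*b^2 + 10*b*d + d^2)/(5*b*d - 35*b + d^2 - 7*d)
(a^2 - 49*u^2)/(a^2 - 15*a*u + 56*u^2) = (-a - 7*u)/(-a + 8*u)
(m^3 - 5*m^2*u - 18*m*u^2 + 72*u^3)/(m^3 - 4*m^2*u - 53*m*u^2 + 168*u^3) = (-m^2 + 2*m*u + 24*u^2)/(-m^2 + m*u + 56*u^2)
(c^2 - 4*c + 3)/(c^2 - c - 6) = (c - 1)/(c + 2)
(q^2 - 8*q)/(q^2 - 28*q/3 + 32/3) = 3*q/(3*q - 4)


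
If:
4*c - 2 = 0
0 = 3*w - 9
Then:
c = 1/2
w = 3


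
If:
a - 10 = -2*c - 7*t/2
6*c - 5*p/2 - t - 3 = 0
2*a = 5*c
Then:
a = 50/9 - 35*t/18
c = 20/9 - 7*t/9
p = 62/15 - 34*t/15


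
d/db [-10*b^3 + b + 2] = 1 - 30*b^2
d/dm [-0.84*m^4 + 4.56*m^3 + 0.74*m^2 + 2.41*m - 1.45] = -3.36*m^3 + 13.68*m^2 + 1.48*m + 2.41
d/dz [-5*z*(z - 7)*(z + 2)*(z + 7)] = -20*z^3 - 30*z^2 + 490*z + 490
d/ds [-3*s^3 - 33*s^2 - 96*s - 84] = -9*s^2 - 66*s - 96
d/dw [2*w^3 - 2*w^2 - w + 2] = 6*w^2 - 4*w - 1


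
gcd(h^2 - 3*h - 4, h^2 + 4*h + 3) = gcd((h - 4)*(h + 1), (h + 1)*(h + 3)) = h + 1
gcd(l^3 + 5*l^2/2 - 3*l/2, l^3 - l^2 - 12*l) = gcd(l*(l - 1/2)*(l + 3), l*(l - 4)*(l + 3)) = l^2 + 3*l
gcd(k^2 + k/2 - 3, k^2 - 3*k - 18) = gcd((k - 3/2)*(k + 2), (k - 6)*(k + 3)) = 1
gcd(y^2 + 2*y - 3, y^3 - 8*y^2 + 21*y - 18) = 1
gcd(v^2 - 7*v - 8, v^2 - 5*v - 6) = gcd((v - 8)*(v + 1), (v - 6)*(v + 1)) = v + 1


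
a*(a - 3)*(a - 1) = a^3 - 4*a^2 + 3*a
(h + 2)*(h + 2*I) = h^2 + 2*h + 2*I*h + 4*I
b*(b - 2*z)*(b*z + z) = b^3*z - 2*b^2*z^2 + b^2*z - 2*b*z^2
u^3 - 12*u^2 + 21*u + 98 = (u - 7)^2*(u + 2)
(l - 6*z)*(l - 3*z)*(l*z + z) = l^3*z - 9*l^2*z^2 + l^2*z + 18*l*z^3 - 9*l*z^2 + 18*z^3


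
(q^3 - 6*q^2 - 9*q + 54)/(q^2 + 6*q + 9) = (q^2 - 9*q + 18)/(q + 3)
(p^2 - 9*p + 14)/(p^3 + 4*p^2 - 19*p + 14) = (p - 7)/(p^2 + 6*p - 7)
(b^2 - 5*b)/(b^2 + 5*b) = (b - 5)/(b + 5)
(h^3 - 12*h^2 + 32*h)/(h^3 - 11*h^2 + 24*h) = (h - 4)/(h - 3)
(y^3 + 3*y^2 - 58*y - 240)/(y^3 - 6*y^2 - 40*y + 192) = (y + 5)/(y - 4)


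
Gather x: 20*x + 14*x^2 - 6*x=14*x^2 + 14*x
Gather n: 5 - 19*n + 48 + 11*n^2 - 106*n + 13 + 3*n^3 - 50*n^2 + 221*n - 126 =3*n^3 - 39*n^2 + 96*n - 60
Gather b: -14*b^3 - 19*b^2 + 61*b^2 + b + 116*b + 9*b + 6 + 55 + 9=-14*b^3 + 42*b^2 + 126*b + 70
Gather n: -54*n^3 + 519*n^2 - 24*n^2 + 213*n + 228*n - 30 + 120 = -54*n^3 + 495*n^2 + 441*n + 90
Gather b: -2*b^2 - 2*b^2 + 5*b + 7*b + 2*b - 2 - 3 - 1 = -4*b^2 + 14*b - 6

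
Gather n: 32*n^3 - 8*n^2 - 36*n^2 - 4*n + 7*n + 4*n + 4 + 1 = 32*n^3 - 44*n^2 + 7*n + 5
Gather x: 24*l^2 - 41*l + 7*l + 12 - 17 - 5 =24*l^2 - 34*l - 10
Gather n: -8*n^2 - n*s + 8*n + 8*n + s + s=-8*n^2 + n*(16 - s) + 2*s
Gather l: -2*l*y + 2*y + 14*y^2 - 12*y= -2*l*y + 14*y^2 - 10*y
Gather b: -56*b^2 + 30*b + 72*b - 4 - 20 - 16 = -56*b^2 + 102*b - 40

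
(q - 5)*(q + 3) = q^2 - 2*q - 15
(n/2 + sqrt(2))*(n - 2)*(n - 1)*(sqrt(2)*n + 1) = sqrt(2)*n^4/2 - 3*sqrt(2)*n^3/2 + 5*n^3/2 - 15*n^2/2 + 2*sqrt(2)*n^2 - 3*sqrt(2)*n + 5*n + 2*sqrt(2)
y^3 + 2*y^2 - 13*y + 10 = (y - 2)*(y - 1)*(y + 5)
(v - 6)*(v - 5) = v^2 - 11*v + 30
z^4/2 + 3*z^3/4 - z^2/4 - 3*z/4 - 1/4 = (z/2 + 1/2)*(z - 1)*(z + 1/2)*(z + 1)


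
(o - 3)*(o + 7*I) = o^2 - 3*o + 7*I*o - 21*I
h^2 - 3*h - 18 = (h - 6)*(h + 3)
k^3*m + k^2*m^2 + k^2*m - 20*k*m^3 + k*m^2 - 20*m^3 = (k - 4*m)*(k + 5*m)*(k*m + m)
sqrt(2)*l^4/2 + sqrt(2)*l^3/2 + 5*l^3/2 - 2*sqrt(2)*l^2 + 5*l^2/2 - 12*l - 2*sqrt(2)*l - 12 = (l - 3*sqrt(2)/2)*(l + 2*sqrt(2))^2*(sqrt(2)*l/2 + sqrt(2)/2)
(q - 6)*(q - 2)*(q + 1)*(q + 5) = q^4 - 2*q^3 - 31*q^2 + 32*q + 60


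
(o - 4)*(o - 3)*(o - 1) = o^3 - 8*o^2 + 19*o - 12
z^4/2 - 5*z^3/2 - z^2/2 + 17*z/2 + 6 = (z/2 + 1/2)*(z - 4)*(z - 3)*(z + 1)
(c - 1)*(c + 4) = c^2 + 3*c - 4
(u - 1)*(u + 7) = u^2 + 6*u - 7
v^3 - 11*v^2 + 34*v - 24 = (v - 6)*(v - 4)*(v - 1)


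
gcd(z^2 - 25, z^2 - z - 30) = z + 5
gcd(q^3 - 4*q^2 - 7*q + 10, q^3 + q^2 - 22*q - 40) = q^2 - 3*q - 10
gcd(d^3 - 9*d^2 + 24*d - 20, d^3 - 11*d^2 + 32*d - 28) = d^2 - 4*d + 4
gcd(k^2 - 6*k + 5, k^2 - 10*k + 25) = k - 5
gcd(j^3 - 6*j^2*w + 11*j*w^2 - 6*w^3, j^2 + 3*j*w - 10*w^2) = -j + 2*w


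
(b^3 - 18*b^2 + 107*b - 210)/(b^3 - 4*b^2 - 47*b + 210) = (b - 7)/(b + 7)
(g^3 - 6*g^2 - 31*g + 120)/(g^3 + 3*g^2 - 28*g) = (g^3 - 6*g^2 - 31*g + 120)/(g*(g^2 + 3*g - 28))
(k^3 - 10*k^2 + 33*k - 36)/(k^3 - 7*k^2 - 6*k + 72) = (k^2 - 6*k + 9)/(k^2 - 3*k - 18)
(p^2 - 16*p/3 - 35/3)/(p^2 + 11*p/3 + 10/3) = (p - 7)/(p + 2)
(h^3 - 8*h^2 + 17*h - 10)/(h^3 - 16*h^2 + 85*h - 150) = (h^2 - 3*h + 2)/(h^2 - 11*h + 30)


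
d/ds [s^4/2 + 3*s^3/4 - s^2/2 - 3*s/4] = 2*s^3 + 9*s^2/4 - s - 3/4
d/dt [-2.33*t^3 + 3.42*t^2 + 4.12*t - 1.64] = -6.99*t^2 + 6.84*t + 4.12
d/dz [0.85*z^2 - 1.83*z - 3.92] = 1.7*z - 1.83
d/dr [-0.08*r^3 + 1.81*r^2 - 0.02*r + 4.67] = -0.24*r^2 + 3.62*r - 0.02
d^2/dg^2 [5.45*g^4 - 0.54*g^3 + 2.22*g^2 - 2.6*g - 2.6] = 65.4*g^2 - 3.24*g + 4.44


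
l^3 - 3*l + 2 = (l - 1)^2*(l + 2)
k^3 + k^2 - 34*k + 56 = (k - 4)*(k - 2)*(k + 7)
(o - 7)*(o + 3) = o^2 - 4*o - 21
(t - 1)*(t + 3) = t^2 + 2*t - 3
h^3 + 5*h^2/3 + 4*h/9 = h*(h + 1/3)*(h + 4/3)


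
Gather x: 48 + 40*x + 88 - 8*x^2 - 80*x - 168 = -8*x^2 - 40*x - 32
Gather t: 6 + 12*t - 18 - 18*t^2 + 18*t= -18*t^2 + 30*t - 12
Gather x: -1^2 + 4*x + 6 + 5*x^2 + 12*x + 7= 5*x^2 + 16*x + 12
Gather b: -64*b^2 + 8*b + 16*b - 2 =-64*b^2 + 24*b - 2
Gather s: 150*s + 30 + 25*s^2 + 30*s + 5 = 25*s^2 + 180*s + 35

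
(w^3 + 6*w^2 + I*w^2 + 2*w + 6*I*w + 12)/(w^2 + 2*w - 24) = (w^2 + I*w + 2)/(w - 4)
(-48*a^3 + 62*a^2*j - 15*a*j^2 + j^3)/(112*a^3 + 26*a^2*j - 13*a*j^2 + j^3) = (-6*a^2 + 7*a*j - j^2)/(14*a^2 + 5*a*j - j^2)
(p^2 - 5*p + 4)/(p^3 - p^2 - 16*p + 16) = 1/(p + 4)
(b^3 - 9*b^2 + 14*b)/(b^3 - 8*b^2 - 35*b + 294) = b*(b - 2)/(b^2 - b - 42)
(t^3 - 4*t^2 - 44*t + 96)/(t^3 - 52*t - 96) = (t - 2)/(t + 2)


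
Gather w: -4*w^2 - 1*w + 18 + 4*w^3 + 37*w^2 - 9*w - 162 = 4*w^3 + 33*w^2 - 10*w - 144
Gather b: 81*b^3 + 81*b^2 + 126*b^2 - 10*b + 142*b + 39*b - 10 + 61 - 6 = 81*b^3 + 207*b^2 + 171*b + 45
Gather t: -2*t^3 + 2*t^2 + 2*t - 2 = -2*t^3 + 2*t^2 + 2*t - 2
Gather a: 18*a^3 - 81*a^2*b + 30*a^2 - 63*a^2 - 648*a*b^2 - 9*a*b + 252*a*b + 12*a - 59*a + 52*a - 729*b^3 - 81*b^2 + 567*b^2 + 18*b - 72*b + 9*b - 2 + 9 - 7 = 18*a^3 + a^2*(-81*b - 33) + a*(-648*b^2 + 243*b + 5) - 729*b^3 + 486*b^2 - 45*b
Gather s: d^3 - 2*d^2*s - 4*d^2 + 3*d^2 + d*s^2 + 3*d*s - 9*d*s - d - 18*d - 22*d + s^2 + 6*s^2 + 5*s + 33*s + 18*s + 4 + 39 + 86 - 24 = d^3 - d^2 - 41*d + s^2*(d + 7) + s*(-2*d^2 - 6*d + 56) + 105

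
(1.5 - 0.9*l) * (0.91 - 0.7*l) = 0.63*l^2 - 1.869*l + 1.365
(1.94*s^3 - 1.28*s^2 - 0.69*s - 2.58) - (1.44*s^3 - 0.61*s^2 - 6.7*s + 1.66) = 0.5*s^3 - 0.67*s^2 + 6.01*s - 4.24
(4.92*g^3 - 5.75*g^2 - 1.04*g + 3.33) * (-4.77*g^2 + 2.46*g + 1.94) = -23.4684*g^5 + 39.5307*g^4 + 0.360600000000001*g^3 - 29.5975*g^2 + 6.1742*g + 6.4602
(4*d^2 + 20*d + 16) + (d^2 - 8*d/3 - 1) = 5*d^2 + 52*d/3 + 15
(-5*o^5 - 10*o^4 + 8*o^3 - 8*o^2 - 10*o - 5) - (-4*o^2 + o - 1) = -5*o^5 - 10*o^4 + 8*o^3 - 4*o^2 - 11*o - 4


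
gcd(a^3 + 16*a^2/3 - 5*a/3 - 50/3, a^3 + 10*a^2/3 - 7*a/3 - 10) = a^2 + a/3 - 10/3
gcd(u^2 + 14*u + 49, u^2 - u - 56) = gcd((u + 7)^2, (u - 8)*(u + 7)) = u + 7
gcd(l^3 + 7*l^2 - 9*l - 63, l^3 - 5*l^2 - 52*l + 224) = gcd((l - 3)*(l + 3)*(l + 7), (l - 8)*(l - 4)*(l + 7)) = l + 7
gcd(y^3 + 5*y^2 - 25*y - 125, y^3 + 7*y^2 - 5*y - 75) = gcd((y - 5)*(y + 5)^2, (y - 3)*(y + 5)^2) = y^2 + 10*y + 25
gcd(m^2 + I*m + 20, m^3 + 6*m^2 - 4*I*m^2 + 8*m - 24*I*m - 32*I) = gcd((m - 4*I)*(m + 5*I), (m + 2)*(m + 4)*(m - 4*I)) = m - 4*I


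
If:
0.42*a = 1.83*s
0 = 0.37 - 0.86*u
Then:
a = 4.35714285714286*s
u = 0.43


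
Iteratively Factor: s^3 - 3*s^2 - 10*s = (s)*(s^2 - 3*s - 10) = s*(s - 5)*(s + 2)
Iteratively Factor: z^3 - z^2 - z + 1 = (z - 1)*(z^2 - 1) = (z - 1)^2*(z + 1)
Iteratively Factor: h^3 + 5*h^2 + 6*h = (h + 2)*(h^2 + 3*h) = h*(h + 2)*(h + 3)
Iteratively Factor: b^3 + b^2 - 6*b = (b)*(b^2 + b - 6) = b*(b - 2)*(b + 3)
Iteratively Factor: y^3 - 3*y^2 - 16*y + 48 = (y + 4)*(y^2 - 7*y + 12) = (y - 4)*(y + 4)*(y - 3)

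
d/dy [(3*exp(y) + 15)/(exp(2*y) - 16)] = 3*(-2*(exp(y) + 5)*exp(y) + exp(2*y) - 16)*exp(y)/(exp(2*y) - 16)^2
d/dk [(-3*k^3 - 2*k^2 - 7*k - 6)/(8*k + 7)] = (-48*k^3 - 79*k^2 - 28*k - 1)/(64*k^2 + 112*k + 49)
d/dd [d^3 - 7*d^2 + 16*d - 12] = 3*d^2 - 14*d + 16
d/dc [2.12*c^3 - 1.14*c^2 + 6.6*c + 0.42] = 6.36*c^2 - 2.28*c + 6.6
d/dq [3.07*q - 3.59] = 3.07000000000000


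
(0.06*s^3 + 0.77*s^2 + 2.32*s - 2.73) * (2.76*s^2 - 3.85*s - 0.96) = 0.1656*s^5 + 1.8942*s^4 + 3.3811*s^3 - 17.206*s^2 + 8.2833*s + 2.6208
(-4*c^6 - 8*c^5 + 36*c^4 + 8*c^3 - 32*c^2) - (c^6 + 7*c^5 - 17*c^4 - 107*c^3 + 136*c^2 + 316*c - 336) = -5*c^6 - 15*c^5 + 53*c^4 + 115*c^3 - 168*c^2 - 316*c + 336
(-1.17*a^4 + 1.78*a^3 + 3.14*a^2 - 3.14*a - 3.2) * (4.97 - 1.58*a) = 1.8486*a^5 - 8.6273*a^4 + 3.8854*a^3 + 20.567*a^2 - 10.5498*a - 15.904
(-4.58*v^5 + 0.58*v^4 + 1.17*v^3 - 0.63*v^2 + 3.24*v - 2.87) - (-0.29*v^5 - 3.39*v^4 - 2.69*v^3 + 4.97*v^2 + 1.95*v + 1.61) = -4.29*v^5 + 3.97*v^4 + 3.86*v^3 - 5.6*v^2 + 1.29*v - 4.48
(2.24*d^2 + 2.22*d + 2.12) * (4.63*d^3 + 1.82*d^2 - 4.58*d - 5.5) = 10.3712*d^5 + 14.3554*d^4 + 3.5968*d^3 - 18.6292*d^2 - 21.9196*d - 11.66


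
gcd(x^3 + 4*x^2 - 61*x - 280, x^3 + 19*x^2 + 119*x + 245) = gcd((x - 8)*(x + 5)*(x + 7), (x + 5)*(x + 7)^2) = x^2 + 12*x + 35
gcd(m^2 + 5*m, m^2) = m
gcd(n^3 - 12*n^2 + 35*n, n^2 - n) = n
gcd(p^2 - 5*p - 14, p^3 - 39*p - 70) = p^2 - 5*p - 14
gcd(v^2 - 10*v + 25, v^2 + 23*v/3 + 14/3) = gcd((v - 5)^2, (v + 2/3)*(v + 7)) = 1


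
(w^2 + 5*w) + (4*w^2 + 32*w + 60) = 5*w^2 + 37*w + 60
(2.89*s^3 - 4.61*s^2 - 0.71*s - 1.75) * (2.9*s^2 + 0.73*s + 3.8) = 8.381*s^5 - 11.2593*s^4 + 5.5577*s^3 - 23.1113*s^2 - 3.9755*s - 6.65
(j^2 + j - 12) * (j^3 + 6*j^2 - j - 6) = j^5 + 7*j^4 - 7*j^3 - 79*j^2 + 6*j + 72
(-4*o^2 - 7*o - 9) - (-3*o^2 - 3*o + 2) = -o^2 - 4*o - 11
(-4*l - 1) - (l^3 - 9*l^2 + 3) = -l^3 + 9*l^2 - 4*l - 4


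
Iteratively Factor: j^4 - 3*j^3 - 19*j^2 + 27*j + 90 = (j - 3)*(j^3 - 19*j - 30) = (j - 5)*(j - 3)*(j^2 + 5*j + 6) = (j - 5)*(j - 3)*(j + 2)*(j + 3)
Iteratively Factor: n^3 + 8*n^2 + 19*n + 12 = (n + 3)*(n^2 + 5*n + 4) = (n + 3)*(n + 4)*(n + 1)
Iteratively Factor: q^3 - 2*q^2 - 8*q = (q + 2)*(q^2 - 4*q) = (q - 4)*(q + 2)*(q)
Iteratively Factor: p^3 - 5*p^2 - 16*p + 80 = (p - 5)*(p^2 - 16) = (p - 5)*(p + 4)*(p - 4)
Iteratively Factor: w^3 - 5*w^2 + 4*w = (w)*(w^2 - 5*w + 4) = w*(w - 4)*(w - 1)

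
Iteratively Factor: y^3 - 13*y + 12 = (y + 4)*(y^2 - 4*y + 3) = (y - 3)*(y + 4)*(y - 1)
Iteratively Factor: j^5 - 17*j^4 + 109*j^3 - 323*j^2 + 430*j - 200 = (j - 2)*(j^4 - 15*j^3 + 79*j^2 - 165*j + 100) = (j - 4)*(j - 2)*(j^3 - 11*j^2 + 35*j - 25) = (j - 5)*(j - 4)*(j - 2)*(j^2 - 6*j + 5) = (j - 5)^2*(j - 4)*(j - 2)*(j - 1)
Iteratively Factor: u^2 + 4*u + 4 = (u + 2)*(u + 2)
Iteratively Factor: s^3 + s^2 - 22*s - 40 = (s - 5)*(s^2 + 6*s + 8) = (s - 5)*(s + 4)*(s + 2)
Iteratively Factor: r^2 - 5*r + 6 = (r - 3)*(r - 2)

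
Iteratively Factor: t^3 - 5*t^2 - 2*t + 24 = (t - 3)*(t^2 - 2*t - 8) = (t - 4)*(t - 3)*(t + 2)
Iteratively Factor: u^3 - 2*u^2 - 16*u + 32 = (u + 4)*(u^2 - 6*u + 8) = (u - 4)*(u + 4)*(u - 2)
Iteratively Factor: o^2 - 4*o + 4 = (o - 2)*(o - 2)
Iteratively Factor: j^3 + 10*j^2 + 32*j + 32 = (j + 4)*(j^2 + 6*j + 8) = (j + 4)^2*(j + 2)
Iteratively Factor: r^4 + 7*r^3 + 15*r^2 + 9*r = (r + 1)*(r^3 + 6*r^2 + 9*r) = (r + 1)*(r + 3)*(r^2 + 3*r) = (r + 1)*(r + 3)^2*(r)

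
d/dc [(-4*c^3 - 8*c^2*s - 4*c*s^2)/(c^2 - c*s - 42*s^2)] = 4*(c*(2*c - s)*(c^2 + 2*c*s + s^2) + (-c^2 + c*s + 42*s^2)*(3*c^2 + 4*c*s + s^2))/(-c^2 + c*s + 42*s^2)^2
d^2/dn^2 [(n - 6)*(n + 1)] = 2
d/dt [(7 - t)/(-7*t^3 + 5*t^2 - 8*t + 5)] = (7*t^3 - 5*t^2 + 8*t - (t - 7)*(21*t^2 - 10*t + 8) - 5)/(7*t^3 - 5*t^2 + 8*t - 5)^2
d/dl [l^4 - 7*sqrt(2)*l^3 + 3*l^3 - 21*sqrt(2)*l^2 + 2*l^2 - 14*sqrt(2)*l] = 4*l^3 - 21*sqrt(2)*l^2 + 9*l^2 - 42*sqrt(2)*l + 4*l - 14*sqrt(2)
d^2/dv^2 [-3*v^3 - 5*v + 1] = -18*v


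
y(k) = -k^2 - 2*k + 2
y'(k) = -2*k - 2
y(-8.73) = -56.75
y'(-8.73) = 15.46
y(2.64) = -10.25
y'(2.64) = -7.28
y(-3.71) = -4.34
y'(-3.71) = 5.42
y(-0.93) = 3.00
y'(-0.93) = -0.14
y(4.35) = -25.62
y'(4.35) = -10.70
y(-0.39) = 2.63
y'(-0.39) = -1.22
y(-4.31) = -7.96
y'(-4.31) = 6.62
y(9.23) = -101.65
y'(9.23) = -20.46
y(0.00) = 2.00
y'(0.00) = -2.00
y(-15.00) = -193.00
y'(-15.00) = 28.00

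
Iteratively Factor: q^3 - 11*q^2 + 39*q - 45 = (q - 3)*(q^2 - 8*q + 15) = (q - 3)^2*(q - 5)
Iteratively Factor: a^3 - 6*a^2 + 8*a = (a)*(a^2 - 6*a + 8) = a*(a - 2)*(a - 4)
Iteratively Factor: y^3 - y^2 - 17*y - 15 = (y - 5)*(y^2 + 4*y + 3) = (y - 5)*(y + 1)*(y + 3)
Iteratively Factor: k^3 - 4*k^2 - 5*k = (k)*(k^2 - 4*k - 5) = k*(k - 5)*(k + 1)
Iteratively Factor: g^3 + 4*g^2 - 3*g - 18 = (g + 3)*(g^2 + g - 6) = (g - 2)*(g + 3)*(g + 3)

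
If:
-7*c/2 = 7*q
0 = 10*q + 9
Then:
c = 9/5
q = -9/10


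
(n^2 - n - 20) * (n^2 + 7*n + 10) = n^4 + 6*n^3 - 17*n^2 - 150*n - 200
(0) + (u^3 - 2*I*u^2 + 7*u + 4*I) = u^3 - 2*I*u^2 + 7*u + 4*I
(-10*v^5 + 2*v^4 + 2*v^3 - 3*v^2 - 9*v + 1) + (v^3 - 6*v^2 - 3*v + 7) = -10*v^5 + 2*v^4 + 3*v^3 - 9*v^2 - 12*v + 8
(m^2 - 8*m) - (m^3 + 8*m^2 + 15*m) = -m^3 - 7*m^2 - 23*m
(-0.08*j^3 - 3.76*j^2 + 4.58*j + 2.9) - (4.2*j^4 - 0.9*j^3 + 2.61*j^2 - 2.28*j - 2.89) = -4.2*j^4 + 0.82*j^3 - 6.37*j^2 + 6.86*j + 5.79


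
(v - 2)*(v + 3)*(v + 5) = v^3 + 6*v^2 - v - 30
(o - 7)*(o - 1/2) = o^2 - 15*o/2 + 7/2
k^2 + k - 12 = (k - 3)*(k + 4)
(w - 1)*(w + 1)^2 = w^3 + w^2 - w - 1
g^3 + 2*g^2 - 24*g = g*(g - 4)*(g + 6)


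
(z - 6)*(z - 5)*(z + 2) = z^3 - 9*z^2 + 8*z + 60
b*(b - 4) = b^2 - 4*b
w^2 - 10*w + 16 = (w - 8)*(w - 2)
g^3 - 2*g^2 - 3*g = g*(g - 3)*(g + 1)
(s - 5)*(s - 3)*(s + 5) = s^3 - 3*s^2 - 25*s + 75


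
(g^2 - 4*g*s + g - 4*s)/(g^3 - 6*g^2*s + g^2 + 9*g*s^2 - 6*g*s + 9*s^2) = (g - 4*s)/(g^2 - 6*g*s + 9*s^2)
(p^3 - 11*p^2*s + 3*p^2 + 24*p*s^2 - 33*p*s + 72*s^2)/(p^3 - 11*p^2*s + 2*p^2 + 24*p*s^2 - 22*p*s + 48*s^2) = (p + 3)/(p + 2)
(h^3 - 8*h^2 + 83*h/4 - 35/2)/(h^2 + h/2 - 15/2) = (h^2 - 11*h/2 + 7)/(h + 3)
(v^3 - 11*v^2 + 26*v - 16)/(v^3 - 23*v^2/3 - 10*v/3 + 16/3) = 3*(v^2 - 3*v + 2)/(3*v^2 + v - 2)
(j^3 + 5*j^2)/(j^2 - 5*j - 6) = j^2*(j + 5)/(j^2 - 5*j - 6)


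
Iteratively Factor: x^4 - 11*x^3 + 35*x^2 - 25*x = (x - 5)*(x^3 - 6*x^2 + 5*x) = (x - 5)*(x - 1)*(x^2 - 5*x) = (x - 5)^2*(x - 1)*(x)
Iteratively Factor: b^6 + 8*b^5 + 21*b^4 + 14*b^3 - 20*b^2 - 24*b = (b - 1)*(b^5 + 9*b^4 + 30*b^3 + 44*b^2 + 24*b) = (b - 1)*(b + 2)*(b^4 + 7*b^3 + 16*b^2 + 12*b) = b*(b - 1)*(b + 2)*(b^3 + 7*b^2 + 16*b + 12) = b*(b - 1)*(b + 2)^2*(b^2 + 5*b + 6) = b*(b - 1)*(b + 2)^3*(b + 3)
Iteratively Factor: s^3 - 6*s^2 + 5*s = (s)*(s^2 - 6*s + 5) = s*(s - 1)*(s - 5)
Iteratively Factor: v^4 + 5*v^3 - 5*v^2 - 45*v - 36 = (v + 4)*(v^3 + v^2 - 9*v - 9) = (v + 1)*(v + 4)*(v^2 - 9) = (v - 3)*(v + 1)*(v + 4)*(v + 3)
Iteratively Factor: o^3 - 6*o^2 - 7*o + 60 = (o - 4)*(o^2 - 2*o - 15) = (o - 4)*(o + 3)*(o - 5)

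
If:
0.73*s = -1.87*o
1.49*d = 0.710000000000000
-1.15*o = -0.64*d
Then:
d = 0.48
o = 0.27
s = -0.68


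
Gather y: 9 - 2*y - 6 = 3 - 2*y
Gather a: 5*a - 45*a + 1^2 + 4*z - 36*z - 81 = -40*a - 32*z - 80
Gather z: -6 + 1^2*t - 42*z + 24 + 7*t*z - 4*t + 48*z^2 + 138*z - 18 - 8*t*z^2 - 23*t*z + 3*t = z^2*(48 - 8*t) + z*(96 - 16*t)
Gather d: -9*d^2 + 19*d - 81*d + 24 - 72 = -9*d^2 - 62*d - 48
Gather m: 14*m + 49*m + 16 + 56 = 63*m + 72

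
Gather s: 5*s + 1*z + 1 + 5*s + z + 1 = 10*s + 2*z + 2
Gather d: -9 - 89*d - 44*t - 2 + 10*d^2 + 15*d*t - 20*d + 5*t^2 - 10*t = 10*d^2 + d*(15*t - 109) + 5*t^2 - 54*t - 11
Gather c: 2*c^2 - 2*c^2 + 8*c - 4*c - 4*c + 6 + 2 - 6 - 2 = 0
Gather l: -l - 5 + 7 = 2 - l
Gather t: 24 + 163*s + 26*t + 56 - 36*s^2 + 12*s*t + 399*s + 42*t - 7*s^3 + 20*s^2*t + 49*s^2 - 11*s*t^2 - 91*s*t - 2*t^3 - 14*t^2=-7*s^3 + 13*s^2 + 562*s - 2*t^3 + t^2*(-11*s - 14) + t*(20*s^2 - 79*s + 68) + 80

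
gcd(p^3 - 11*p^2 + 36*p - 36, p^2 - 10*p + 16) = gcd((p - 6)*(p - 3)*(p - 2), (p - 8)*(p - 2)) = p - 2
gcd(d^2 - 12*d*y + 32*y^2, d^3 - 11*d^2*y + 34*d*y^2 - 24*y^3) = -d + 4*y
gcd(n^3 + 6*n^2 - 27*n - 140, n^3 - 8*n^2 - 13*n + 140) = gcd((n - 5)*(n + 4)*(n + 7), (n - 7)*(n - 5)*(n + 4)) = n^2 - n - 20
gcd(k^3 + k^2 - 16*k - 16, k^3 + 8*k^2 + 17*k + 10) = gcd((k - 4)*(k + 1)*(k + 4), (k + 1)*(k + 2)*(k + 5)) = k + 1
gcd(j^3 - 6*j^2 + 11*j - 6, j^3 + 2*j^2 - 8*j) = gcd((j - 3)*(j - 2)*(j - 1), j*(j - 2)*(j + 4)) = j - 2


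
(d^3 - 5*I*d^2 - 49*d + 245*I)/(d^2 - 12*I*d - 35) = (d^2 - 49)/(d - 7*I)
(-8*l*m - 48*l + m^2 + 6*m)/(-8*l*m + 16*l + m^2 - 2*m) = (m + 6)/(m - 2)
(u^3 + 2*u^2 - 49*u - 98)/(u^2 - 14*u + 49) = (u^2 + 9*u + 14)/(u - 7)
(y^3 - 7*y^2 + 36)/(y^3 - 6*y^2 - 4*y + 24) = (y - 3)/(y - 2)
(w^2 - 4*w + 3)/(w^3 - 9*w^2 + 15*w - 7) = (w - 3)/(w^2 - 8*w + 7)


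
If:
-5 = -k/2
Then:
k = 10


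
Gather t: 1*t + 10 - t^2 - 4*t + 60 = -t^2 - 3*t + 70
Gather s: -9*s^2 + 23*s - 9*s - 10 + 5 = -9*s^2 + 14*s - 5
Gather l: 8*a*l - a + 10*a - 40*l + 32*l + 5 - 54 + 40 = 9*a + l*(8*a - 8) - 9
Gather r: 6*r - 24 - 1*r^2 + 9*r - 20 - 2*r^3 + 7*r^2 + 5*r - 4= -2*r^3 + 6*r^2 + 20*r - 48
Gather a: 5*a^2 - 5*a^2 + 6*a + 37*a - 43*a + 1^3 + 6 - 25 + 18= 0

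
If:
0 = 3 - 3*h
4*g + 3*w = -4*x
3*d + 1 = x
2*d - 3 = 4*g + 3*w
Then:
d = -1/14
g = -3*w/4 - 11/14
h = 1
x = 11/14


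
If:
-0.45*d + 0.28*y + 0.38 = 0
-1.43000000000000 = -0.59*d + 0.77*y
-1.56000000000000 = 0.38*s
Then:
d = -0.59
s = -4.11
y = -2.31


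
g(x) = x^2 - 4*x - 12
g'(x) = 2*x - 4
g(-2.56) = 4.79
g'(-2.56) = -9.12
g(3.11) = -14.77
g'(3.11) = 2.22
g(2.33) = -15.89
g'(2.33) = 0.66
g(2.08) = -15.99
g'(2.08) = 0.16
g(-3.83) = 17.99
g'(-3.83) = -11.66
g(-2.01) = 0.08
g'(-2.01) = -8.02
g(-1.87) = -1.02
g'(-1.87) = -7.74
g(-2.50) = 4.25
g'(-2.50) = -9.00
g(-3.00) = 9.00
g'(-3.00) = -10.00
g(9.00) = 33.00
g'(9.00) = 14.00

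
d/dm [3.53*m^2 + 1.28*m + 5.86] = 7.06*m + 1.28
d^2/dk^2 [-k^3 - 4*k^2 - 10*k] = -6*k - 8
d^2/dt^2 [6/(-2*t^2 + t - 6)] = 12*(4*t^2 - 2*t - (4*t - 1)^2 + 12)/(2*t^2 - t + 6)^3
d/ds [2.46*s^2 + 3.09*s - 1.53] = 4.92*s + 3.09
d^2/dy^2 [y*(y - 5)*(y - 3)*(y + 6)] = 12*y^2 - 12*y - 66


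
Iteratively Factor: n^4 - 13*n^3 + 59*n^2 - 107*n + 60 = (n - 5)*(n^3 - 8*n^2 + 19*n - 12) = (n - 5)*(n - 3)*(n^2 - 5*n + 4) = (n - 5)*(n - 3)*(n - 1)*(n - 4)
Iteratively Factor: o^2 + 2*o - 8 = (o - 2)*(o + 4)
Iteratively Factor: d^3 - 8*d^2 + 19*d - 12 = (d - 3)*(d^2 - 5*d + 4) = (d - 3)*(d - 1)*(d - 4)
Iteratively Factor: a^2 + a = (a + 1)*(a)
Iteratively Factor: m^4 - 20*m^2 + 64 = (m + 2)*(m^3 - 2*m^2 - 16*m + 32) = (m - 4)*(m + 2)*(m^2 + 2*m - 8) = (m - 4)*(m - 2)*(m + 2)*(m + 4)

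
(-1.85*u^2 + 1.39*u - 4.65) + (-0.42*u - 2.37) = -1.85*u^2 + 0.97*u - 7.02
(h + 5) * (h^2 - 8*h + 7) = h^3 - 3*h^2 - 33*h + 35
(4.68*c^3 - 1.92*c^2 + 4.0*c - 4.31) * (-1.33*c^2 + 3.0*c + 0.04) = -6.2244*c^5 + 16.5936*c^4 - 10.8928*c^3 + 17.6555*c^2 - 12.77*c - 0.1724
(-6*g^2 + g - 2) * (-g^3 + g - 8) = 6*g^5 - g^4 - 4*g^3 + 49*g^2 - 10*g + 16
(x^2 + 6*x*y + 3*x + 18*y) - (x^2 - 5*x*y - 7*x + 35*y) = 11*x*y + 10*x - 17*y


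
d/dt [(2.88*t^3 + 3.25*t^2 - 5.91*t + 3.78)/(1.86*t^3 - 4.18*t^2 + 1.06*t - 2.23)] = (3.5527136788005e-15*t^5 - 18.0834*t^4 + 28.0908*t^3 - 61.6184*t^2 + 17.1058*t + 9.1725)/(3.4596*t^6 - 15.5496*t^5 + 21.4156*t^4 - 17.1572*t^3 + 19.7664*t^2 - 4.7276*t + 4.9729)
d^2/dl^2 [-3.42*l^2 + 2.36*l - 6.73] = -6.84000000000000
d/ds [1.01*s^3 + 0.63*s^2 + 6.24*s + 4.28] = 3.03*s^2 + 1.26*s + 6.24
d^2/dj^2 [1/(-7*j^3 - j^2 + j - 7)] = 2*((21*j + 1)*(7*j^3 + j^2 - j + 7) - (21*j^2 + 2*j - 1)^2)/(7*j^3 + j^2 - j + 7)^3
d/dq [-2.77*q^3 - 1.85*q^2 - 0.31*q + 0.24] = -8.31*q^2 - 3.7*q - 0.31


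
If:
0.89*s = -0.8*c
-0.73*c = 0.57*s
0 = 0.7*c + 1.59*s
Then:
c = 0.00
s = 0.00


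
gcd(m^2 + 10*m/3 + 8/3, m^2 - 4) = m + 2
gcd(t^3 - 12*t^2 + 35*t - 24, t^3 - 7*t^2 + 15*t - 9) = t^2 - 4*t + 3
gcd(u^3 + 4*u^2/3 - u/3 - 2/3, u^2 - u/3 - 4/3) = u + 1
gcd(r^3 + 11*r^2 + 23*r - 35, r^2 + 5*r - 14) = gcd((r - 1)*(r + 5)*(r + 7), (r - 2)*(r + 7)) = r + 7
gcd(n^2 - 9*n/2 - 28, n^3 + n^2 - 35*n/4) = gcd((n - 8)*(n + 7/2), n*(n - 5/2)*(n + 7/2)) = n + 7/2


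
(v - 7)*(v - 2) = v^2 - 9*v + 14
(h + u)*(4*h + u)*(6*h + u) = 24*h^3 + 34*h^2*u + 11*h*u^2 + u^3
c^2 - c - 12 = (c - 4)*(c + 3)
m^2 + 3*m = m*(m + 3)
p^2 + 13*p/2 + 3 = (p + 1/2)*(p + 6)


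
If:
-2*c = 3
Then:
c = -3/2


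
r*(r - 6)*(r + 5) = r^3 - r^2 - 30*r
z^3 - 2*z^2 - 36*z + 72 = (z - 6)*(z - 2)*(z + 6)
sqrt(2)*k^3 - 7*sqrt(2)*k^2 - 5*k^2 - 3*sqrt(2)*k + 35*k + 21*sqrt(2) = (k - 7)*(k - 3*sqrt(2))*(sqrt(2)*k + 1)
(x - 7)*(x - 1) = x^2 - 8*x + 7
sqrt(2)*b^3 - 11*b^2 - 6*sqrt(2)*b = b*(b - 6*sqrt(2))*(sqrt(2)*b + 1)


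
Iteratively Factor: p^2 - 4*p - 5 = (p + 1)*(p - 5)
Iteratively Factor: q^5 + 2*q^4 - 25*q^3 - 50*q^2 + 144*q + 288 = (q + 4)*(q^4 - 2*q^3 - 17*q^2 + 18*q + 72) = (q - 4)*(q + 4)*(q^3 + 2*q^2 - 9*q - 18) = (q - 4)*(q - 3)*(q + 4)*(q^2 + 5*q + 6) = (q - 4)*(q - 3)*(q + 2)*(q + 4)*(q + 3)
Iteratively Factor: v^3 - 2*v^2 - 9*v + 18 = (v + 3)*(v^2 - 5*v + 6) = (v - 3)*(v + 3)*(v - 2)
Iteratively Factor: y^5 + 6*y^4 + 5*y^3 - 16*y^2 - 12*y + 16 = (y - 1)*(y^4 + 7*y^3 + 12*y^2 - 4*y - 16) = (y - 1)^2*(y^3 + 8*y^2 + 20*y + 16) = (y - 1)^2*(y + 2)*(y^2 + 6*y + 8) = (y - 1)^2*(y + 2)^2*(y + 4)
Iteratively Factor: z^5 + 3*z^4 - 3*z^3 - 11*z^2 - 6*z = (z + 1)*(z^4 + 2*z^3 - 5*z^2 - 6*z) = z*(z + 1)*(z^3 + 2*z^2 - 5*z - 6) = z*(z - 2)*(z + 1)*(z^2 + 4*z + 3) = z*(z - 2)*(z + 1)*(z + 3)*(z + 1)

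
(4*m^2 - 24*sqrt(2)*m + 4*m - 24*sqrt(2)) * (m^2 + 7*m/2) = 4*m^4 - 24*sqrt(2)*m^3 + 18*m^3 - 108*sqrt(2)*m^2 + 14*m^2 - 84*sqrt(2)*m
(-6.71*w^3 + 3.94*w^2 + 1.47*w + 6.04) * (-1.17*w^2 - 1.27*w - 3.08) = 7.8507*w^5 + 3.9119*w^4 + 13.9431*w^3 - 21.0689*w^2 - 12.1984*w - 18.6032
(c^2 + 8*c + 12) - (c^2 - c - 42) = 9*c + 54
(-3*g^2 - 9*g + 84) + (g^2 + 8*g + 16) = -2*g^2 - g + 100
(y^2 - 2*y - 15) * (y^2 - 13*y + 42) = y^4 - 15*y^3 + 53*y^2 + 111*y - 630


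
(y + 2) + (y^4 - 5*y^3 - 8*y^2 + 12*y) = y^4 - 5*y^3 - 8*y^2 + 13*y + 2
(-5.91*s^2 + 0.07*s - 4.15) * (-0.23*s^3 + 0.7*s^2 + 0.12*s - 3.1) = 1.3593*s^5 - 4.1531*s^4 + 0.2943*s^3 + 15.4244*s^2 - 0.715*s + 12.865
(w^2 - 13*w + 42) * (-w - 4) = -w^3 + 9*w^2 + 10*w - 168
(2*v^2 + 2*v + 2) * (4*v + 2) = 8*v^3 + 12*v^2 + 12*v + 4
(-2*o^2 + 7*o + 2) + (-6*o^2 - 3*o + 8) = -8*o^2 + 4*o + 10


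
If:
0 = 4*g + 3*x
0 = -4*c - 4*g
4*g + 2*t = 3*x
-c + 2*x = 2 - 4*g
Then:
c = -6/7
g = 6/7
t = -24/7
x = -8/7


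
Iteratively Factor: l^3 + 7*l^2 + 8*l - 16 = (l + 4)*(l^2 + 3*l - 4) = (l + 4)^2*(l - 1)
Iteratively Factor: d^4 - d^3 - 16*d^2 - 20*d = (d + 2)*(d^3 - 3*d^2 - 10*d) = (d + 2)^2*(d^2 - 5*d) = (d - 5)*(d + 2)^2*(d)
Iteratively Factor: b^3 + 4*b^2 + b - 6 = (b + 2)*(b^2 + 2*b - 3) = (b + 2)*(b + 3)*(b - 1)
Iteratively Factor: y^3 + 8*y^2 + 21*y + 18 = (y + 2)*(y^2 + 6*y + 9) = (y + 2)*(y + 3)*(y + 3)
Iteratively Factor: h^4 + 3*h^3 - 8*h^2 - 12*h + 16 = (h - 2)*(h^3 + 5*h^2 + 2*h - 8) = (h - 2)*(h - 1)*(h^2 + 6*h + 8) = (h - 2)*(h - 1)*(h + 4)*(h + 2)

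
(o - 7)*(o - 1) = o^2 - 8*o + 7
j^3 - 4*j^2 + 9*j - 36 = (j - 4)*(j - 3*I)*(j + 3*I)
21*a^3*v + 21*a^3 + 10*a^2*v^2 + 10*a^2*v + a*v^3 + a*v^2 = (3*a + v)*(7*a + v)*(a*v + a)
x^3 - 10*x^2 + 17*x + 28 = (x - 7)*(x - 4)*(x + 1)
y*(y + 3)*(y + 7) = y^3 + 10*y^2 + 21*y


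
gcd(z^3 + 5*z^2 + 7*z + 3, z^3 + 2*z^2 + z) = z^2 + 2*z + 1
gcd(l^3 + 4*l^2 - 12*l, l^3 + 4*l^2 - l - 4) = 1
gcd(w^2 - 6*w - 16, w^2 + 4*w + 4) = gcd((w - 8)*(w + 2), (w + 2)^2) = w + 2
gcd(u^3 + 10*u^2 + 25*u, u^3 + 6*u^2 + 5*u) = u^2 + 5*u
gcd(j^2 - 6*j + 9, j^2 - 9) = j - 3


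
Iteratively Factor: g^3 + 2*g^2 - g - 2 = (g + 1)*(g^2 + g - 2) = (g - 1)*(g + 1)*(g + 2)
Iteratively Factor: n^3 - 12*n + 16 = (n - 2)*(n^2 + 2*n - 8) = (n - 2)^2*(n + 4)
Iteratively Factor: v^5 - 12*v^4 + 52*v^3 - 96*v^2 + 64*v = (v - 4)*(v^4 - 8*v^3 + 20*v^2 - 16*v) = (v - 4)*(v - 2)*(v^3 - 6*v^2 + 8*v) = (v - 4)*(v - 2)^2*(v^2 - 4*v) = v*(v - 4)*(v - 2)^2*(v - 4)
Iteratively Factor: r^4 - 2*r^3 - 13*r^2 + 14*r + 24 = (r - 4)*(r^3 + 2*r^2 - 5*r - 6) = (r - 4)*(r + 1)*(r^2 + r - 6) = (r - 4)*(r - 2)*(r + 1)*(r + 3)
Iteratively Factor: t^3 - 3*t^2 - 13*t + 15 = (t - 5)*(t^2 + 2*t - 3) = (t - 5)*(t - 1)*(t + 3)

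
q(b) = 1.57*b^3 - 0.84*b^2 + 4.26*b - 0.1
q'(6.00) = 163.74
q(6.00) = 334.34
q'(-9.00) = 400.89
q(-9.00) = -1251.01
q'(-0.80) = 8.62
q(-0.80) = -4.85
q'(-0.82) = 8.80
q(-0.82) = -5.02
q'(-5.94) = 180.42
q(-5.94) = -384.09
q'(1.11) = 8.20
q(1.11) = 5.74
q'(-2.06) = 27.71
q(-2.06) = -26.16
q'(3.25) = 48.55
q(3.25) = 58.77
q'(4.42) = 88.85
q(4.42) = 137.89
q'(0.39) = 4.32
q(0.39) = 1.53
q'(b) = 4.71*b^2 - 1.68*b + 4.26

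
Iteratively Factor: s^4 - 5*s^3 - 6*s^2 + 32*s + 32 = (s + 1)*(s^3 - 6*s^2 + 32) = (s - 4)*(s + 1)*(s^2 - 2*s - 8) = (s - 4)*(s + 1)*(s + 2)*(s - 4)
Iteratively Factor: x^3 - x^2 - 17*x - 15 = (x - 5)*(x^2 + 4*x + 3) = (x - 5)*(x + 3)*(x + 1)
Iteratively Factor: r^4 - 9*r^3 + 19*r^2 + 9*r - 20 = (r - 5)*(r^3 - 4*r^2 - r + 4) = (r - 5)*(r + 1)*(r^2 - 5*r + 4) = (r - 5)*(r - 1)*(r + 1)*(r - 4)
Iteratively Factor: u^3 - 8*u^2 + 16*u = (u - 4)*(u^2 - 4*u) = u*(u - 4)*(u - 4)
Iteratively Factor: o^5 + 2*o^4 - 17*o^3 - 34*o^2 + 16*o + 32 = (o + 1)*(o^4 + o^3 - 18*o^2 - 16*o + 32) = (o - 4)*(o + 1)*(o^3 + 5*o^2 + 2*o - 8) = (o - 4)*(o + 1)*(o + 4)*(o^2 + o - 2) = (o - 4)*(o - 1)*(o + 1)*(o + 4)*(o + 2)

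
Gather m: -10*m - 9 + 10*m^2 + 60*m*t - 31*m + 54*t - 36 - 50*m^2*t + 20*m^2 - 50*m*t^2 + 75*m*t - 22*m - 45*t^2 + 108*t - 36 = m^2*(30 - 50*t) + m*(-50*t^2 + 135*t - 63) - 45*t^2 + 162*t - 81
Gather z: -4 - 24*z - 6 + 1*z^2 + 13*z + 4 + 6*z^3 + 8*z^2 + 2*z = 6*z^3 + 9*z^2 - 9*z - 6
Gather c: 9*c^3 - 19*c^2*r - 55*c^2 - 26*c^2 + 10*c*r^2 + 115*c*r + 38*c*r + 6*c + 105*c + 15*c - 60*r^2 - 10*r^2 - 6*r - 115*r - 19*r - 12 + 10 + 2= 9*c^3 + c^2*(-19*r - 81) + c*(10*r^2 + 153*r + 126) - 70*r^2 - 140*r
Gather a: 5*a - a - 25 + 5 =4*a - 20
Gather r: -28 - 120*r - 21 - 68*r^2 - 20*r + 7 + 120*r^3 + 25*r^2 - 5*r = 120*r^3 - 43*r^2 - 145*r - 42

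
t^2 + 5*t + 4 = (t + 1)*(t + 4)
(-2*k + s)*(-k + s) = 2*k^2 - 3*k*s + s^2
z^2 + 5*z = z*(z + 5)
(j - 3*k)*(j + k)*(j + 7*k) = j^3 + 5*j^2*k - 17*j*k^2 - 21*k^3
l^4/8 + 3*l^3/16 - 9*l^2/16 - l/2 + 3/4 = (l/4 + 1/2)*(l/2 + 1)*(l - 3/2)*(l - 1)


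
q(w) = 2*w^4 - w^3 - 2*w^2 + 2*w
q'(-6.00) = -1810.00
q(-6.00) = 2724.00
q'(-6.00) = -1810.00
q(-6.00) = 2724.00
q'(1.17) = 6.03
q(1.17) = 1.75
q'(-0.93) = -3.31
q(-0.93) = -1.29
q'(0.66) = 0.35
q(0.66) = 0.54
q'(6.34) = 1894.77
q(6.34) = 2908.82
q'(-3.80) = -465.10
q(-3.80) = 435.42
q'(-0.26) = 2.70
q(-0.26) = -0.63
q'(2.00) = 46.00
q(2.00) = 20.00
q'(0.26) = 0.90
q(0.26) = 0.38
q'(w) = 8*w^3 - 3*w^2 - 4*w + 2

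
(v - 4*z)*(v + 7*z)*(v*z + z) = v^3*z + 3*v^2*z^2 + v^2*z - 28*v*z^3 + 3*v*z^2 - 28*z^3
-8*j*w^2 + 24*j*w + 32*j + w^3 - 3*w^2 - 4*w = (-8*j + w)*(w - 4)*(w + 1)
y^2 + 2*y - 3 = (y - 1)*(y + 3)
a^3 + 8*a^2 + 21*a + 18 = (a + 2)*(a + 3)^2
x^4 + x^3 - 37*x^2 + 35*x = x*(x - 5)*(x - 1)*(x + 7)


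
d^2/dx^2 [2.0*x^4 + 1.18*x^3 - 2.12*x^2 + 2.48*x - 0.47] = 24.0*x^2 + 7.08*x - 4.24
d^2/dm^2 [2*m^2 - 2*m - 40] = 4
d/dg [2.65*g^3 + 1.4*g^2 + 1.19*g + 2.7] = 7.95*g^2 + 2.8*g + 1.19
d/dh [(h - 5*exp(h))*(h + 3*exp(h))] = -2*h*exp(h) + 2*h - 30*exp(2*h) - 2*exp(h)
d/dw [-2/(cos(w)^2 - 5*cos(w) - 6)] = 2*(5 - 2*cos(w))*sin(w)/(sin(w)^2 + 5*cos(w) + 5)^2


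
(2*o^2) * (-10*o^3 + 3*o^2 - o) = -20*o^5 + 6*o^4 - 2*o^3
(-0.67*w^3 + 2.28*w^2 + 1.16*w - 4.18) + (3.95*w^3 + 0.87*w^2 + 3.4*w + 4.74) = 3.28*w^3 + 3.15*w^2 + 4.56*w + 0.56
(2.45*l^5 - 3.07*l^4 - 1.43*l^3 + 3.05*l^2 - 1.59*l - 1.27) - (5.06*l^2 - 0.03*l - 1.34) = 2.45*l^5 - 3.07*l^4 - 1.43*l^3 - 2.01*l^2 - 1.56*l + 0.0700000000000001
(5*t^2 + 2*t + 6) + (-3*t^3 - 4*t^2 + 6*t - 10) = -3*t^3 + t^2 + 8*t - 4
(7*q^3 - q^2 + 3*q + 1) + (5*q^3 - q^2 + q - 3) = 12*q^3 - 2*q^2 + 4*q - 2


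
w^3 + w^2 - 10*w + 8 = (w - 2)*(w - 1)*(w + 4)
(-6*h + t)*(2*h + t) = -12*h^2 - 4*h*t + t^2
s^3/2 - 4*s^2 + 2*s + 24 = (s/2 + 1)*(s - 6)*(s - 4)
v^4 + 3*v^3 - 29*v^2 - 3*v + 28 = (v - 4)*(v - 1)*(v + 1)*(v + 7)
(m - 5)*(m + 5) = m^2 - 25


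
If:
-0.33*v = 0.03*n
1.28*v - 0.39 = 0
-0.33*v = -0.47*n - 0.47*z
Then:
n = -3.35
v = 0.30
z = 3.57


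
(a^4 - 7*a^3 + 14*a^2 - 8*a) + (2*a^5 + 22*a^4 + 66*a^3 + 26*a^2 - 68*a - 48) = 2*a^5 + 23*a^4 + 59*a^3 + 40*a^2 - 76*a - 48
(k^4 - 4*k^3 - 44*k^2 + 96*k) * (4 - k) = -k^5 + 8*k^4 + 28*k^3 - 272*k^2 + 384*k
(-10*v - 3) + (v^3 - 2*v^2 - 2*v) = v^3 - 2*v^2 - 12*v - 3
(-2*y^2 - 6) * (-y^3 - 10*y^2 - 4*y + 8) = 2*y^5 + 20*y^4 + 14*y^3 + 44*y^2 + 24*y - 48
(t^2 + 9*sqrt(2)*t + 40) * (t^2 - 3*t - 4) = t^4 - 3*t^3 + 9*sqrt(2)*t^3 - 27*sqrt(2)*t^2 + 36*t^2 - 120*t - 36*sqrt(2)*t - 160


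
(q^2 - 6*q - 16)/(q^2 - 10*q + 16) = (q + 2)/(q - 2)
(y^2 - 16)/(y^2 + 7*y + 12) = (y - 4)/(y + 3)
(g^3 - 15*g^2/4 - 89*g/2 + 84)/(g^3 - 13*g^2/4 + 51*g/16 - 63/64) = 16*(g^2 - 2*g - 48)/(16*g^2 - 24*g + 9)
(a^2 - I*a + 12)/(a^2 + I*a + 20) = (a + 3*I)/(a + 5*I)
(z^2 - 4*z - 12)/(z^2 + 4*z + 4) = (z - 6)/(z + 2)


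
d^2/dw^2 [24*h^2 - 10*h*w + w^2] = 2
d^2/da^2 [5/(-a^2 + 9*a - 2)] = 10*(a^2 - 9*a - (2*a - 9)^2 + 2)/(a^2 - 9*a + 2)^3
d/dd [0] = 0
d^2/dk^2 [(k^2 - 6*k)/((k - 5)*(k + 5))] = 2*(-6*k^3 + 75*k^2 - 450*k + 625)/(k^6 - 75*k^4 + 1875*k^2 - 15625)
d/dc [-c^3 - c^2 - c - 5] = -3*c^2 - 2*c - 1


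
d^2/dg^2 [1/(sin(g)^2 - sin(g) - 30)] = (4*sin(g)^4 - 3*sin(g)^3 + 115*sin(g)^2 - 24*sin(g) - 62)/(sin(g) + cos(g)^2 + 29)^3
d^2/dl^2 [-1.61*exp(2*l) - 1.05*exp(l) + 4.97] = (-6.44*exp(l) - 1.05)*exp(l)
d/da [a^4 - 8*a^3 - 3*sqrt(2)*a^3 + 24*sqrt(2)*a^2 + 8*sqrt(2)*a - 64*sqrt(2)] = 4*a^3 - 24*a^2 - 9*sqrt(2)*a^2 + 48*sqrt(2)*a + 8*sqrt(2)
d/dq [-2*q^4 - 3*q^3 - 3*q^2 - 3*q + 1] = -8*q^3 - 9*q^2 - 6*q - 3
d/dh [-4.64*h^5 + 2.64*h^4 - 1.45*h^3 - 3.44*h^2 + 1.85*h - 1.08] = -23.2*h^4 + 10.56*h^3 - 4.35*h^2 - 6.88*h + 1.85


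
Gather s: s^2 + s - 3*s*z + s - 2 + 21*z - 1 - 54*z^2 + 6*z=s^2 + s*(2 - 3*z) - 54*z^2 + 27*z - 3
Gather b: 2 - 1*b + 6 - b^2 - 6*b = -b^2 - 7*b + 8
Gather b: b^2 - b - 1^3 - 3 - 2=b^2 - b - 6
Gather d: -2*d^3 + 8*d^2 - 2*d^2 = -2*d^3 + 6*d^2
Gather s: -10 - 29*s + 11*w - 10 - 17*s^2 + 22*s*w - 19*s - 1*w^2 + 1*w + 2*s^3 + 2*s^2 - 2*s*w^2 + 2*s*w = 2*s^3 - 15*s^2 + s*(-2*w^2 + 24*w - 48) - w^2 + 12*w - 20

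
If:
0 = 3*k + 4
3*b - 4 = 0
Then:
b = 4/3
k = -4/3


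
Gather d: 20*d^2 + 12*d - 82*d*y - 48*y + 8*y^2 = 20*d^2 + d*(12 - 82*y) + 8*y^2 - 48*y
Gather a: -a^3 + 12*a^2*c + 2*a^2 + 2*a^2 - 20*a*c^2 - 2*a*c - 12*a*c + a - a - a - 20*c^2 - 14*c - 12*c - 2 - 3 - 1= -a^3 + a^2*(12*c + 4) + a*(-20*c^2 - 14*c - 1) - 20*c^2 - 26*c - 6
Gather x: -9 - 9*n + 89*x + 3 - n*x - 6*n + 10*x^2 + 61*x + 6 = -15*n + 10*x^2 + x*(150 - n)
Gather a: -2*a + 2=2 - 2*a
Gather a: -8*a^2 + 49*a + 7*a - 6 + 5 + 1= -8*a^2 + 56*a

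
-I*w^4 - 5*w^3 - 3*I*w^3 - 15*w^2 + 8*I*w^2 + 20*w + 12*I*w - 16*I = (w + 4)*(w - 4*I)*(w - I)*(-I*w + I)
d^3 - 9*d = d*(d - 3)*(d + 3)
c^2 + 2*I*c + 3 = (c - I)*(c + 3*I)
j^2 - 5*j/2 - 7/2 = (j - 7/2)*(j + 1)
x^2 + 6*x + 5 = (x + 1)*(x + 5)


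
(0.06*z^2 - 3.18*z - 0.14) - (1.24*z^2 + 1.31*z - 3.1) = -1.18*z^2 - 4.49*z + 2.96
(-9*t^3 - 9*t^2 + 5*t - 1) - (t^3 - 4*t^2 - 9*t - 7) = -10*t^3 - 5*t^2 + 14*t + 6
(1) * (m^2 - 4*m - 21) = m^2 - 4*m - 21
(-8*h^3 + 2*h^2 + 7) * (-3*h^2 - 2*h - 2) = 24*h^5 + 10*h^4 + 12*h^3 - 25*h^2 - 14*h - 14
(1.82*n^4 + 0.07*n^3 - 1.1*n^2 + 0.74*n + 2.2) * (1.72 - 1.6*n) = -2.912*n^5 + 3.0184*n^4 + 1.8804*n^3 - 3.076*n^2 - 2.2472*n + 3.784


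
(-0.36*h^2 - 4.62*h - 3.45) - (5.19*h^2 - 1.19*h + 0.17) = -5.55*h^2 - 3.43*h - 3.62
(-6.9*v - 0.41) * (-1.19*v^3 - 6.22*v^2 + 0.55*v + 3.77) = 8.211*v^4 + 43.4059*v^3 - 1.2448*v^2 - 26.2385*v - 1.5457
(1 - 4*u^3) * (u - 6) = -4*u^4 + 24*u^3 + u - 6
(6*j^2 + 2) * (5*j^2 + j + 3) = 30*j^4 + 6*j^3 + 28*j^2 + 2*j + 6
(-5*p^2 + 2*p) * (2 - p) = 5*p^3 - 12*p^2 + 4*p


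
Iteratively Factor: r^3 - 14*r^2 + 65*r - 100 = (r - 5)*(r^2 - 9*r + 20) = (r - 5)*(r - 4)*(r - 5)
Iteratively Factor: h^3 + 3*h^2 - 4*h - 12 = (h + 2)*(h^2 + h - 6) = (h + 2)*(h + 3)*(h - 2)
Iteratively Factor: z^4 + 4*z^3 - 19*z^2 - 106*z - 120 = (z - 5)*(z^3 + 9*z^2 + 26*z + 24) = (z - 5)*(z + 4)*(z^2 + 5*z + 6) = (z - 5)*(z + 3)*(z + 4)*(z + 2)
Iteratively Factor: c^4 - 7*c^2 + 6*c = (c)*(c^3 - 7*c + 6) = c*(c - 2)*(c^2 + 2*c - 3) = c*(c - 2)*(c - 1)*(c + 3)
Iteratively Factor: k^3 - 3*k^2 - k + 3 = (k - 1)*(k^2 - 2*k - 3) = (k - 3)*(k - 1)*(k + 1)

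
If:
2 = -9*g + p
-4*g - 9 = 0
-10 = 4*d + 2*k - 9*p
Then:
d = -k/2 - 697/16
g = -9/4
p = -73/4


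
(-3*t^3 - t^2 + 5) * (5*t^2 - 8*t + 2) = -15*t^5 + 19*t^4 + 2*t^3 + 23*t^2 - 40*t + 10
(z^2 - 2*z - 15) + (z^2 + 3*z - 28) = 2*z^2 + z - 43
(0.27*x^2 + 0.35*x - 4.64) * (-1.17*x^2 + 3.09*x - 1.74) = -0.3159*x^4 + 0.4248*x^3 + 6.0405*x^2 - 14.9466*x + 8.0736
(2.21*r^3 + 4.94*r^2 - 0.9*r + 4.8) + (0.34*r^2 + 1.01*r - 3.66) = 2.21*r^3 + 5.28*r^2 + 0.11*r + 1.14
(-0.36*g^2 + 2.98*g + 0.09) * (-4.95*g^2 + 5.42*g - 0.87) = 1.782*g^4 - 16.7022*g^3 + 16.0193*g^2 - 2.1048*g - 0.0783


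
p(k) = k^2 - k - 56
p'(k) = 2*k - 1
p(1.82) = -54.51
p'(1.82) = 2.64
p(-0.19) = -55.77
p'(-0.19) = -1.38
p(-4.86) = -27.52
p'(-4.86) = -10.72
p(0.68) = -56.22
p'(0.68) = 0.36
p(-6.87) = -1.93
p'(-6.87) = -14.74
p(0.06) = -56.06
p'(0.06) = -0.88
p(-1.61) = -51.80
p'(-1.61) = -4.22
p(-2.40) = -47.84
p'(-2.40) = -5.80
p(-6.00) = -14.00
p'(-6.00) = -13.00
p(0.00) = -56.00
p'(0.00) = -1.00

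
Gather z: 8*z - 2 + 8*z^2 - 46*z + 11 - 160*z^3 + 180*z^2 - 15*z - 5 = -160*z^3 + 188*z^2 - 53*z + 4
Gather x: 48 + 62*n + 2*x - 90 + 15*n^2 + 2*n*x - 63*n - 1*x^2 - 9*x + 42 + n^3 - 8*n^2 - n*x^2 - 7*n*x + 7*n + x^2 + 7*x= n^3 + 7*n^2 - n*x^2 - 5*n*x + 6*n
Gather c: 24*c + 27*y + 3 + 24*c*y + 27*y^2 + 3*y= c*(24*y + 24) + 27*y^2 + 30*y + 3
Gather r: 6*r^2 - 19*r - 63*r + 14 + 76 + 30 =6*r^2 - 82*r + 120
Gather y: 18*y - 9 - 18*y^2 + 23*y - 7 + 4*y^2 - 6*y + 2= -14*y^2 + 35*y - 14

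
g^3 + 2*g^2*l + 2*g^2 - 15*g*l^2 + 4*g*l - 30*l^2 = (g + 2)*(g - 3*l)*(g + 5*l)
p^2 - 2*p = p*(p - 2)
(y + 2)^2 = y^2 + 4*y + 4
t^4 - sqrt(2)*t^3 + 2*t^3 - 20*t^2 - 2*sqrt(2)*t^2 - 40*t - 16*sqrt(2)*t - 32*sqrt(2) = (t + 2)*(t - 4*sqrt(2))*(t + sqrt(2))*(t + 2*sqrt(2))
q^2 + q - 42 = (q - 6)*(q + 7)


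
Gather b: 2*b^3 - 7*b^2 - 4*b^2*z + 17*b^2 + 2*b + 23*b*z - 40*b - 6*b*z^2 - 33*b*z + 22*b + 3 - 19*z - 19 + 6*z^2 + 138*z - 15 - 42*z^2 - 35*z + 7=2*b^3 + b^2*(10 - 4*z) + b*(-6*z^2 - 10*z - 16) - 36*z^2 + 84*z - 24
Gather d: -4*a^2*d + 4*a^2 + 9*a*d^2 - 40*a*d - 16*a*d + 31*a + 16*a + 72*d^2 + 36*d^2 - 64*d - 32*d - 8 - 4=4*a^2 + 47*a + d^2*(9*a + 108) + d*(-4*a^2 - 56*a - 96) - 12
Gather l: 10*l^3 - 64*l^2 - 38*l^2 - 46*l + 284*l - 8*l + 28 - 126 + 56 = 10*l^3 - 102*l^2 + 230*l - 42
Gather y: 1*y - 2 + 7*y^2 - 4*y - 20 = 7*y^2 - 3*y - 22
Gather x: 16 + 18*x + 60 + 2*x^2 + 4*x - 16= 2*x^2 + 22*x + 60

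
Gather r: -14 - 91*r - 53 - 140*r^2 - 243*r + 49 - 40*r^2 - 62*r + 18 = -180*r^2 - 396*r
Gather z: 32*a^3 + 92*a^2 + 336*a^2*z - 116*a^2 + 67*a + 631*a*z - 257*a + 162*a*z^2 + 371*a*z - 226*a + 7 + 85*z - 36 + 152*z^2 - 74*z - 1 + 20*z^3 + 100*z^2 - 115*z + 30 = 32*a^3 - 24*a^2 - 416*a + 20*z^3 + z^2*(162*a + 252) + z*(336*a^2 + 1002*a - 104)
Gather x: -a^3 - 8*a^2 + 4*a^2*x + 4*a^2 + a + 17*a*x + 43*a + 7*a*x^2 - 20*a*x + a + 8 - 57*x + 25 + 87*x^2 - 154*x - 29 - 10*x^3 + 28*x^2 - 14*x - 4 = -a^3 - 4*a^2 + 45*a - 10*x^3 + x^2*(7*a + 115) + x*(4*a^2 - 3*a - 225)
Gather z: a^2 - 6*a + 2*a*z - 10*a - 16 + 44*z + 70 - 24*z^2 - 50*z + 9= a^2 - 16*a - 24*z^2 + z*(2*a - 6) + 63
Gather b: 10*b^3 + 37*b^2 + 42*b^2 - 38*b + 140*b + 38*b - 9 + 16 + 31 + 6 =10*b^3 + 79*b^2 + 140*b + 44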